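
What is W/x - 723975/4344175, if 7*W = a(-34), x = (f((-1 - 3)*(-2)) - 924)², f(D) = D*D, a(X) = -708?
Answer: -37512390459/224906628100 ≈ -0.16679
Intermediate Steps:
f(D) = D²
x = 739600 (x = (((-1 - 3)*(-2))² - 924)² = ((-4*(-2))² - 924)² = (8² - 924)² = (64 - 924)² = (-860)² = 739600)
W = -708/7 (W = (⅐)*(-708) = -708/7 ≈ -101.14)
W/x - 723975/4344175 = -708/7/739600 - 723975/4344175 = -708/7*1/739600 - 723975*1/4344175 = -177/1294300 - 28959/173767 = -37512390459/224906628100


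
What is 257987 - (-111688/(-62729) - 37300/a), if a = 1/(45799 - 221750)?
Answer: -411672506251865/62729 ≈ -6.5627e+9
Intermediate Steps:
a = -1/175951 (a = 1/(-175951) = -1/175951 ≈ -5.6834e-6)
257987 - (-111688/(-62729) - 37300/a) = 257987 - (-111688/(-62729) - 37300/(-1/175951)) = 257987 - (-111688*(-1/62729) - 37300*(-175951)) = 257987 - (111688/62729 + 6562972300) = 257987 - 1*411688689518388/62729 = 257987 - 411688689518388/62729 = -411672506251865/62729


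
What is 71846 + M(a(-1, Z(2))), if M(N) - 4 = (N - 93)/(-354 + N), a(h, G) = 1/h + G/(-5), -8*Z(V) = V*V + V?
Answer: 509921327/7097 ≈ 71850.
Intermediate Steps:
Z(V) = -V/8 - V²/8 (Z(V) = -(V*V + V)/8 = -(V² + V)/8 = -(V + V²)/8 = -V/8 - V²/8)
a(h, G) = 1/h - G/5 (a(h, G) = 1/h + G*(-⅕) = 1/h - G/5)
M(N) = 4 + (-93 + N)/(-354 + N) (M(N) = 4 + (N - 93)/(-354 + N) = 4 + (-93 + N)/(-354 + N))
71846 + M(a(-1, Z(2))) = 71846 + (-1509 + 5*(1/(-1) - (-1)*2*(1 + 2)/40))/(-354 + (1/(-1) - (-1)*2*(1 + 2)/40)) = 71846 + (-1509 + 5*(-1 - (-1)*2*3/40))/(-354 + (-1 - (-1)*2*3/40)) = 71846 + (-1509 + 5*(-1 - ⅕*(-¾)))/(-354 + (-1 - ⅕*(-¾))) = 71846 + (-1509 + 5*(-1 + 3/20))/(-354 + (-1 + 3/20)) = 71846 + (-1509 + 5*(-17/20))/(-354 - 17/20) = 71846 + (-1509 - 17/4)/(-7097/20) = 71846 - 20/7097*(-6053/4) = 71846 + 30265/7097 = 509921327/7097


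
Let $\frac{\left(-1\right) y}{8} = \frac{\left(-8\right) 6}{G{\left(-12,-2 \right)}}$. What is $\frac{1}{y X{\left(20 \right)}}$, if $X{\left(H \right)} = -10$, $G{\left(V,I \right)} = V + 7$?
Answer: $\frac{1}{768} \approx 0.0013021$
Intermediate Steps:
$G{\left(V,I \right)} = 7 + V$
$y = - \frac{384}{5}$ ($y = - 8 \frac{\left(-8\right) 6}{7 - 12} = - 8 \left(- \frac{48}{-5}\right) = - 8 \left(\left(-48\right) \left(- \frac{1}{5}\right)\right) = \left(-8\right) \frac{48}{5} = - \frac{384}{5} \approx -76.8$)
$\frac{1}{y X{\left(20 \right)}} = \frac{1}{\left(- \frac{384}{5}\right) \left(-10\right)} = \frac{1}{768}$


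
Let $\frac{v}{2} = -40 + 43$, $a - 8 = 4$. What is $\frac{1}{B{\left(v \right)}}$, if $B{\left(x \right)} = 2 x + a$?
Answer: $\frac{1}{24} \approx 0.041667$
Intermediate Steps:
$a = 12$ ($a = 8 + 4 = 12$)
$v = 6$ ($v = 2 \left(-40 + 43\right) = 2 \cdot 3 = 6$)
$B{\left(x \right)} = 12 + 2 x$ ($B{\left(x \right)} = 2 x + 12 = 12 + 2 x$)
$\frac{1}{B{\left(v \right)}} = \frac{1}{12 + 2 \cdot 6} = \frac{1}{12 + 12} = \frac{1}{24}$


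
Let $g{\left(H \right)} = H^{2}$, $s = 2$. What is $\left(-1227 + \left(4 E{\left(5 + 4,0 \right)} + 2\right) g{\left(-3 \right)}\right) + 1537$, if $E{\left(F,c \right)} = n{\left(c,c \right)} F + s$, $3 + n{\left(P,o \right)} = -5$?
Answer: $-2192$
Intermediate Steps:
$n{\left(P,o \right)} = -8$ ($n{\left(P,o \right)} = -3 - 5 = -8$)
$E{\left(F,c \right)} = 2 - 8 F$ ($E{\left(F,c \right)} = - 8 F + 2 = 2 - 8 F$)
$\left(-1227 + \left(4 E{\left(5 + 4,0 \right)} + 2\right) g{\left(-3 \right)}\right) + 1537 = \left(-1227 + \left(4 \left(2 - 8 \left(5 + 4\right)\right) + 2\right) \left(-3\right)^{2}\right) + 1537 = \left(-1227 + \left(4 \left(2 - 72\right) + 2\right) 9\right) + 1537 = \left(-1227 + \left(4 \left(-70\right) + 2\right) 9\right) + 1537 = \left(-1227 + \left(-280 + 2\right) 9\right) + 1537 = \left(-1227 - 2502\right) + 1537 = -3729 + 1537 = -2192$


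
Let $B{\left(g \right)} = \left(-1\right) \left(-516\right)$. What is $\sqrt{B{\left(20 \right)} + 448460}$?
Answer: $4 \sqrt{28061} \approx 670.06$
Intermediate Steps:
$B{\left(g \right)} = 516$
$\sqrt{B{\left(20 \right)} + 448460} = \sqrt{516 + 448460} = \sqrt{448976} = 4 \sqrt{28061}$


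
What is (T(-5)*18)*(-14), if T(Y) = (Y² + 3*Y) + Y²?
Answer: -8820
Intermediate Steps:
T(Y) = 2*Y² + 3*Y
(T(-5)*18)*(-14) = (-5*(3 + 2*(-5))*18)*(-14) = (-5*(3 - 10)*18)*(-14) = (-5*(-7)*18)*(-14) = (35*18)*(-14) = 630*(-14) = -8820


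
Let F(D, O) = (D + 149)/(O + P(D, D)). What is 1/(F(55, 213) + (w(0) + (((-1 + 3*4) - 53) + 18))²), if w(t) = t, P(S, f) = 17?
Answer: 115/66342 ≈ 0.0017334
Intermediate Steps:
F(D, O) = (149 + D)/(17 + O) (F(D, O) = (D + 149)/(O + 17) = (149 + D)/(17 + O))
1/(F(55, 213) + (w(0) + (((-1 + 3*4) - 53) + 18))²) = 1/((149 + 55)/(17 + 213) + (0 + (((-1 + 3*4) - 53) + 18))²) = 1/(204/230 + (0 + (((-1 + 12) - 53) + 18))²) = 1/((1/230)*204 + (0 + ((11 - 53) + 18))²) = 1/(102/115 + (0 + (-42 + 18))²) = 1/(102/115 + (0 - 24)²) = 1/(102/115 + (-24)²) = 1/(102/115 + 576) = 1/(66342/115) = 115/66342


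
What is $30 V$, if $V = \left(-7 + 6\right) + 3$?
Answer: $60$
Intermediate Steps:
$V = 2$ ($V = -1 + 3 = 2$)
$30 V = 30 \cdot 2 = 60$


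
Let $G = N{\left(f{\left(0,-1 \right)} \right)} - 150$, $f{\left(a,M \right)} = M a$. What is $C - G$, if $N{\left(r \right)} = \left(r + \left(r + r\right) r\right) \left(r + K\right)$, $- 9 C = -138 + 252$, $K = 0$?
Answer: $\frac{412}{3} \approx 137.33$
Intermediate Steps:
$C = - \frac{38}{3}$ ($C = - \frac{-138 + 252}{9} = \left(- \frac{1}{9}\right) 114 = - \frac{38}{3} \approx -12.667$)
$N{\left(r \right)} = r \left(r + 2 r^{2}\right)$ ($N{\left(r \right)} = \left(r + \left(r + r\right) r\right) \left(r + 0\right) = \left(r + 2 r r\right) r = \left(r + 2 r^{2}\right) r = r \left(r + 2 r^{2}\right)$)
$G = -150$ ($G = \left(\left(-1\right) 0\right)^{2} \left(1 + 2 \left(\left(-1\right) 0\right)\right) - 150 = 0^{2} \left(1 + 2 \cdot 0\right) - 150 = 0 \left(1 + 0\right) - 150 = 0 \cdot 1 - 150 = 0 - 150 = -150$)
$C - G = - \frac{38}{3} - -150 = - \frac{38}{3} + 150 = \frac{412}{3}$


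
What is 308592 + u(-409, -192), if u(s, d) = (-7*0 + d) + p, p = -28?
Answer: 308372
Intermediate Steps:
u(s, d) = -28 + d (u(s, d) = (-7*0 + d) - 28 = (0 + d) - 28 = d - 28 = -28 + d)
308592 + u(-409, -192) = 308592 + (-28 - 192) = 308592 - 220 = 308372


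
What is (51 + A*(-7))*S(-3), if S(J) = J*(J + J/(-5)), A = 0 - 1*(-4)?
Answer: 828/5 ≈ 165.60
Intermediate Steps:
A = 4 (A = 0 + 4 = 4)
S(J) = 4*J²/5 (S(J) = J*(J + J*(-⅕)) = J*(J - J/5) = J*(4*J/5) = 4*J²/5)
(51 + A*(-7))*S(-3) = (51 + 4*(-7))*((⅘)*(-3)²) = (51 - 28)*((⅘)*9) = 23*(36/5) = 828/5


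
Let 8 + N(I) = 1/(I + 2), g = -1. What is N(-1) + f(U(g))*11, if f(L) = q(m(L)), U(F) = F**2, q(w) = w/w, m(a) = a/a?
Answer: 4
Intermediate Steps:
m(a) = 1
q(w) = 1
f(L) = 1
N(I) = -8 + 1/(2 + I) (N(I) = -8 + 1/(I + 2) = -8 + 1/(2 + I))
N(-1) + f(U(g))*11 = (-15 - 8*(-1))/(2 - 1) + 1*11 = (-15 + 8)/1 + 11 = 1*(-7) + 11 = -7 + 11 = 4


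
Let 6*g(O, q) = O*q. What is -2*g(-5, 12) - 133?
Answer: -113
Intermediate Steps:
g(O, q) = O*q/6 (g(O, q) = (O*q)/6 = O*q/6)
-2*g(-5, 12) - 133 = -(-5)*12/3 - 133 = -2*(-10) - 133 = 20 - 133 = -113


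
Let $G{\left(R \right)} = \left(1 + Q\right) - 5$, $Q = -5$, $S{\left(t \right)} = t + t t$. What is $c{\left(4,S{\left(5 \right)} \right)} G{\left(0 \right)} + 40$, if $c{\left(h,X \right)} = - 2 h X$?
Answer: $2200$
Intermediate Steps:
$S{\left(t \right)} = t + t^{2}$
$c{\left(h,X \right)} = - 2 X h$
$G{\left(R \right)} = -9$ ($G{\left(R \right)} = \left(1 - 5\right) - 5 = -4 - 5 = -9$)
$c{\left(4,S{\left(5 \right)} \right)} G{\left(0 \right)} + 40 = \left(-2\right) 5 \left(1 + 5\right) 4 \left(-9\right) + 40 = \left(-2\right) 5 \cdot 6 \cdot 4 \left(-9\right) + 40 = \left(-2\right) 30 \cdot 4 \left(-9\right) + 40 = \left(-240\right) \left(-9\right) + 40 = 2160 + 40 = 2200$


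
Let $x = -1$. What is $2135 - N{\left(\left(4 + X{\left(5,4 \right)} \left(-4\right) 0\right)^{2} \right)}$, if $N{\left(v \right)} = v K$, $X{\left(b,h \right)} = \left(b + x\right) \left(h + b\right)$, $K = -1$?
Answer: $2151$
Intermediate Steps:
$X{\left(b,h \right)} = \left(-1 + b\right) \left(b + h\right)$ ($X{\left(b,h \right)} = \left(b - 1\right) \left(h + b\right) = \left(-1 + b\right) \left(b + h\right)$)
$N{\left(v \right)} = - v$ ($N{\left(v \right)} = v \left(-1\right) = - v$)
$2135 - N{\left(\left(4 + X{\left(5,4 \right)} \left(-4\right) 0\right)^{2} \right)} = 2135 - - \left(4 + \left(5^{2} - 5 - 4 + 5 \cdot 4\right) \left(-4\right) 0\right)^{2} = 2135 - - \left(4 + \left(25 - 5 - 4 + 20\right) \left(-4\right) 0\right)^{2} = 2135 - - \left(4 + 36 \left(-4\right) 0\right)^{2} = 2135 - - \left(4 - 0\right)^{2} = 2135 - - \left(4 + 0\right)^{2} = 2135 - - 4^{2} = 2135 - \left(-1\right) 16 = 2135 - -16 = 2135 + 16 = 2151$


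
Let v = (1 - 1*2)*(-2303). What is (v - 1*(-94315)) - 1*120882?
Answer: -24264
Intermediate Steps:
v = 2303 (v = (1 - 2)*(-2303) = -1*(-2303) = 2303)
(v - 1*(-94315)) - 1*120882 = (2303 - 1*(-94315)) - 1*120882 = (2303 + 94315) - 120882 = 96618 - 120882 = -24264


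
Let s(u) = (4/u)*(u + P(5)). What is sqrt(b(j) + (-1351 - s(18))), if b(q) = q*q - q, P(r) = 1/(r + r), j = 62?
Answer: sqrt(546070)/15 ≈ 49.264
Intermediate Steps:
P(r) = 1/(2*r)
s(u) = 4*(1/10 + u)/u (s(u) = (4/u)*(u + (1/2)/5) = (4/u)*(u + (1/2)*(1/5)) = (4/u)*(u + 1/10) = (4/u)*(1/10 + u) = 4*(1/10 + u)/u)
b(q) = q**2 - q
sqrt(b(j) + (-1351 - s(18))) = sqrt(62*(-1 + 62) + (-1351 - (4 + (2/5)/18))) = sqrt(62*61 + (-1351 - (4 + (2/5)*(1/18)))) = sqrt(3782 + (-1351 - (4 + 1/45))) = sqrt(3782 + (-1351 - 1*181/45)) = sqrt(3782 + (-1351 - 181/45)) = sqrt(3782 - 60976/45) = sqrt(109214/45) = sqrt(546070)/15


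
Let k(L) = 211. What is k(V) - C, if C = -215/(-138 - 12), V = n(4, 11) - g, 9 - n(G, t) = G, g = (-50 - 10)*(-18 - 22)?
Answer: 6287/30 ≈ 209.57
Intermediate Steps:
g = 2400 (g = -60*(-40) = 2400)
n(G, t) = 9 - G
V = -2395 (V = (9 - 1*4) - 1*2400 = (9 - 4) - 2400 = 5 - 2400 = -2395)
C = 43/30 (C = -215/(-150) = -215*(-1/150) = 43/30 ≈ 1.4333)
k(V) - C = 211 - 1*43/30 = 211 - 43/30 = 6287/30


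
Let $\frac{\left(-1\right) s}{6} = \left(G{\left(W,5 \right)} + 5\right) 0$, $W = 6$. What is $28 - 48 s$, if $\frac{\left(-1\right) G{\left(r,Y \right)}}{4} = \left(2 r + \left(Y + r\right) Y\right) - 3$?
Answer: $28$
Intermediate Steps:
$G{\left(r,Y \right)} = 12 - 8 r - 4 Y \left(Y + r\right)$ ($G{\left(r,Y \right)} = - 4 \left(\left(2 r + \left(Y + r\right) Y\right) - 3\right) = - 4 \left(\left(2 r + Y \left(Y + r\right)\right) - 3\right) = - 4 \left(-3 + 2 r + Y \left(Y + r\right)\right) = 12 - 8 r - 4 Y \left(Y + r\right)$)
$s = 0$ ($s = - 6 \left(\left(12 - 48 - 4 \cdot 5^{2} - 20 \cdot 6\right) + 5\right) 0 = - 6 \left(\left(12 - 48 - 100 - 120\right) + 5\right) 0 = - 6 \left(-256 + 5\right) 0 = - 6 \left(\left(-251\right) 0\right) = \left(-6\right) 0 = 0$)
$28 - 48 s = 28 - 0 = 28 + 0 = 28$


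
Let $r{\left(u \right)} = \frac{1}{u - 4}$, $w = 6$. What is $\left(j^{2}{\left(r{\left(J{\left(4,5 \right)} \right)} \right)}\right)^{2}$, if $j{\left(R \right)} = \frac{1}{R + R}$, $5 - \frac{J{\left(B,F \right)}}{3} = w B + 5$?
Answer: $2085136$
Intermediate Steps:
$J{\left(B,F \right)} = - 18 B$ ($J{\left(B,F \right)} = 15 - 3 \left(6 B + 5\right) = 15 - 3 \left(5 + 6 B\right) = 15 - \left(15 + 18 B\right) = - 18 B$)
$r{\left(u \right)} = \frac{1}{-4 + u}$
$j{\left(R \right)} = \frac{1}{2 R}$
$\left(j^{2}{\left(r{\left(J{\left(4,5 \right)} \right)} \right)}\right)^{2} = \left(\left(\frac{1}{2 \frac{1}{-4 - 72}}\right)^{2}\right)^{2} = \left(\left(\frac{1}{2 \frac{1}{-76}}\right)^{2}\right)^{2} = \left(\left(\frac{1}{2 \left(- \frac{1}{76}\right)}\right)^{2}\right)^{2} = \left(\left(\frac{1}{2} \left(-76\right)\right)^{2}\right)^{2} = \left(\left(-38\right)^{2}\right)^{2} = 1444^{2} = 2085136$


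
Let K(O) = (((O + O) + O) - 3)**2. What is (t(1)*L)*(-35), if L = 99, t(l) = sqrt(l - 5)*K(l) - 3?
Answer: 10395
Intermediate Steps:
K(O) = (-3 + 3*O)**2 (K(O) = ((2*O + O) - 3)**2 = (3*O - 3)**2 = (-3 + 3*O)**2)
t(l) = -3 + 9*(-1 + l)**2*sqrt(-5 + l) (t(l) = sqrt(l - 5)*(9*(-1 + l)**2) - 3 = sqrt(-5 + l)*(9*(-1 + l)**2) - 3 = 9*(-1 + l)**2*sqrt(-5 + l) - 3 = -3 + 9*(-1 + l)**2*sqrt(-5 + l))
(t(1)*L)*(-35) = ((-3 + 9*(-1 + 1)**2*sqrt(-5 + 1))*99)*(-35) = ((-3 + 9*0**2*sqrt(-4))*99)*(-35) = ((-3 + 9*0*(2*I))*99)*(-35) = ((-3 + 0)*99)*(-35) = -3*99*(-35) = -297*(-35) = 10395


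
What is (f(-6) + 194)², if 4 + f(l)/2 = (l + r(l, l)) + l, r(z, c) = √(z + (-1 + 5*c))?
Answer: 26096 + 648*I*√37 ≈ 26096.0 + 3941.6*I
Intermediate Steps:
r(z, c) = √(-1 + z + 5*c)
f(l) = -8 + 2*√(-1 + 6*l) + 4*l (f(l) = -8 + 2*((l + √(-1 + l + 5*l)) + l) = -8 + 2*((l + √(-1 + 6*l)) + l) = -8 + 2*(√(-1 + 6*l) + 2*l) = -8 + (2*√(-1 + 6*l) + 4*l) = -8 + 2*√(-1 + 6*l) + 4*l)
(f(-6) + 194)² = ((-8 + 2*√(-1 + 6*(-6)) + 4*(-6)) + 194)² = ((-8 + 2*√(-1 - 36) - 24) + 194)² = ((-8 + 2*√(-37) - 24) + 194)² = ((-8 + 2*(I*√37) - 24) + 194)² = ((-8 + 2*I*√37 - 24) + 194)² = ((-32 + 2*I*√37) + 194)² = (162 + 2*I*√37)²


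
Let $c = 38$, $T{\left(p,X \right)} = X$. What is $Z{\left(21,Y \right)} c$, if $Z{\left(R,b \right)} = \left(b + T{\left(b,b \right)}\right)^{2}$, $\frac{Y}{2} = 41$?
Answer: $1022048$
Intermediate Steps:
$Y = 82$ ($Y = 2 \cdot 41 = 82$)
$Z{\left(R,b \right)} = 4 b^{2}$ ($Z{\left(R,b \right)} = \left(b + b\right)^{2} = \left(2 b\right)^{2} = 4 b^{2}$)
$Z{\left(21,Y \right)} c = 4 \cdot 82^{2} \cdot 38 = 4 \cdot 6724 \cdot 38 = 26896 \cdot 38 = 1022048$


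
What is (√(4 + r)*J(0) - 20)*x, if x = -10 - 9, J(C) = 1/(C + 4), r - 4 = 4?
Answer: 380 - 19*√3/2 ≈ 363.55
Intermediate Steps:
r = 8 (r = 4 + 4 = 8)
J(C) = 1/(4 + C)
x = -19
(√(4 + r)*J(0) - 20)*x = (√(4 + 8)/(4 + 0) - 20)*(-19) = (√12/4 - 20)*(-19) = ((2*√3)*(¼) - 20)*(-19) = (√3/2 - 20)*(-19) = (-20 + √3/2)*(-19) = 380 - 19*√3/2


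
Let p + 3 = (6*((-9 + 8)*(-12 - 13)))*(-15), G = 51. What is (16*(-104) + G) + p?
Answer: -3866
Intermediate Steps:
p = -2253 (p = -3 + (6*((-9 + 8)*(-12 - 13)))*(-15) = -3 + (6*(-1*(-25)))*(-15) = -3 + (6*25)*(-15) = -3 + 150*(-15) = -3 - 2250 = -2253)
(16*(-104) + G) + p = (16*(-104) + 51) - 2253 = (-1664 + 51) - 2253 = -1613 - 2253 = -3866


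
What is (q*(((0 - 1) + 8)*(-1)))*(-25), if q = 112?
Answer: 19600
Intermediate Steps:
(q*(((0 - 1) + 8)*(-1)))*(-25) = (112*(((0 - 1) + 8)*(-1)))*(-25) = (112*((-1 + 8)*(-1)))*(-25) = (112*(7*(-1)))*(-25) = (112*(-7))*(-25) = -784*(-25) = 19600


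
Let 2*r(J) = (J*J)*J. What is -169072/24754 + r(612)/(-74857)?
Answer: -1424861824280/926505089 ≈ -1537.9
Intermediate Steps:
r(J) = J³/2 (r(J) = ((J*J)*J)/2 = (J²*J)/2 = J³/2)
-169072/24754 + r(612)/(-74857) = -169072/24754 + ((½)*612³)/(-74857) = -169072*1/24754 + ((½)*229220928)*(-1/74857) = -84536/12377 + 114610464*(-1/74857) = -84536/12377 - 114610464/74857 = -1424861824280/926505089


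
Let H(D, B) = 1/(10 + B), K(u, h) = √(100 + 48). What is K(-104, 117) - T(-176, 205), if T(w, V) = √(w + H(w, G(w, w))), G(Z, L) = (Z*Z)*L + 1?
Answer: 2*√37 - I*√5231026529731365/5451765 ≈ 12.166 - 13.266*I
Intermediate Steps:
G(Z, L) = 1 + L*Z² (G(Z, L) = Z²*L + 1 = L*Z² + 1 = 1 + L*Z²)
K(u, h) = 2*√37 (K(u, h) = √148 = 2*√37)
T(w, V) = √(w + 1/(11 + w³)) (T(w, V) = √(w + 1/(10 + (1 + w*w²))) = √(w + 1/(10 + (1 + w³))) = √(w + 1/(11 + w³)))
K(-104, 117) - T(-176, 205) = 2*√37 - √((1 - 176*(11 + (-176)³))/(11 + (-176)³)) = 2*√37 - √((1 - 176*(11 - 5451776))/(11 - 5451776)) = 2*√37 - √((1 - 176*(-5451765))/(-5451765)) = 2*√37 - √(-(1 + 959510640)/5451765) = 2*√37 - √(-1/5451765*959510641) = 2*√37 - √(-959510641/5451765) = 2*√37 - I*√5231026529731365/5451765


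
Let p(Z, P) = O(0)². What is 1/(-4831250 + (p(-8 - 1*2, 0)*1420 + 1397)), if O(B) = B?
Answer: -1/4829853 ≈ -2.0705e-7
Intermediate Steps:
p(Z, P) = 0 (p(Z, P) = 0² = 0)
1/(-4831250 + (p(-8 - 1*2, 0)*1420 + 1397)) = 1/(-4831250 + (0*1420 + 1397)) = 1/(-4831250 + (0 + 1397)) = 1/(-4831250 + 1397) = 1/(-4829853) = -1/4829853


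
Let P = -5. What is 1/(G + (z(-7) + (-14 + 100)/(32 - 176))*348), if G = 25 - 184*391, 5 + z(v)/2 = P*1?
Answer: -6/474521 ≈ -1.2644e-5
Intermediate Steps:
z(v) = -20 (z(v) = -10 + 2*(-5*1) = -10 + 2*(-5) = -10 - 10 = -20)
G = -71919 (G = 25 - 71944 = -71919)
1/(G + (z(-7) + (-14 + 100)/(32 - 176))*348) = 1/(-71919 + (-20 + (-14 + 100)/(32 - 176))*348) = 1/(-71919 + (-20 + 86/(-144))*348) = 1/(-71919 + (-20 + 86*(-1/144))*348) = 1/(-71919 + (-20 - 43/72)*348) = 1/(-71919 - 1483/72*348) = 1/(-71919 - 43007/6) = 1/(-474521/6) = -6/474521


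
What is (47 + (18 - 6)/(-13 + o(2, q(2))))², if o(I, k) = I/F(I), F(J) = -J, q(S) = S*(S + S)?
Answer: 104329/49 ≈ 2129.2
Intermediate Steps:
q(S) = 2*S² (q(S) = S*(2*S) = 2*S²)
o(I, k) = -1 (o(I, k) = I/((-I)) = I*(-1/I) = -1)
(47 + (18 - 6)/(-13 + o(2, q(2))))² = (47 + (18 - 6)/(-13 - 1))² = (47 + 12/(-14))² = (47 + 12*(-1/14))² = (47 - 6/7)² = (323/7)² = 104329/49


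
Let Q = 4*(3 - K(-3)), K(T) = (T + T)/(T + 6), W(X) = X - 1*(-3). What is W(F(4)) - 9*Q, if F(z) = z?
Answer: -173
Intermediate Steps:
W(X) = 3 + X (W(X) = X + 3 = 3 + X)
K(T) = 2*T/(6 + T) (K(T) = (2*T)/(6 + T) = 2*T/(6 + T))
Q = 20 (Q = 4*(3 - 2*(-3)/(6 - 3)) = 4*(3 - 2*(-3)/3) = 4*(3 - 1*(-2)) = 4*(3 + 2) = 4*5 = 20)
W(F(4)) - 9*Q = (3 + 4) - 9*20 = 7 - 180 = -173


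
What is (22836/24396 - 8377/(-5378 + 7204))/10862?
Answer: -13555563/40322546396 ≈ -0.00033618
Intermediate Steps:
(22836/24396 - 8377/(-5378 + 7204))/10862 = (22836*(1/24396) - 8377/1826)*(1/10862) = (1903/2033 - 8377*1/1826)*(1/10862) = (1903/2033 - 8377/1826)*(1/10862) = -13555563/3712258*1/10862 = -13555563/40322546396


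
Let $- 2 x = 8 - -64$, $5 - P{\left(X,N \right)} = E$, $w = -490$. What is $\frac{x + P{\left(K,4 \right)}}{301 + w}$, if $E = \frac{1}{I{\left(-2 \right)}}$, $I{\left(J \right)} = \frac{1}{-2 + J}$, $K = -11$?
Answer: $\frac{1}{7} \approx 0.14286$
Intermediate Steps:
$E = -4$ ($E = \frac{1}{\frac{1}{-2 - 2}} = \frac{1}{\frac{1}{-4}} = \frac{1}{- \frac{1}{4}} = -4$)
$P{\left(X,N \right)} = 9$ ($P{\left(X,N \right)} = 5 - -4 = 5 + 4 = 9$)
$x = -36$ ($x = - \frac{8 - -64}{2} = - \frac{8 + 64}{2} = \left(- \frac{1}{2}\right) 72 = -36$)
$\frac{x + P{\left(K,4 \right)}}{301 + w} = \frac{-36 + 9}{301 - 490} = - \frac{27}{-189} = \left(-27\right) \left(- \frac{1}{189}\right) = \frac{1}{7}$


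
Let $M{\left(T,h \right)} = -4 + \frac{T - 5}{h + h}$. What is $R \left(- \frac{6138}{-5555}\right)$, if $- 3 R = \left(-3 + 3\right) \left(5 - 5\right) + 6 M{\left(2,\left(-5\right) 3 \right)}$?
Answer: $\frac{21762}{2525} \approx 8.6186$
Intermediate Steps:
$M{\left(T,h \right)} = -4 + \frac{-5 + T}{2 h}$
$R = \frac{39}{5}$ ($R = - \frac{\left(-3 + 3\right) \left(5 - 5\right) + 6 \frac{-5 + 2 - 8 \left(\left(-5\right) 3\right)}{2 \left(\left(-5\right) 3\right)}}{3} = - \frac{0 \cdot 0 + 6 \frac{-5 + 2 - -120}{2 \left(-15\right)}}{3} = - \frac{0 + 6 \cdot \frac{1}{2} \left(- \frac{1}{15}\right) \left(-5 + 2 + 120\right)}{3} = - \frac{0 + 6 \cdot \frac{1}{2} \left(- \frac{1}{15}\right) 117}{3} = - \frac{0 + 6 \left(- \frac{39}{10}\right)}{3} = - \frac{0 - \frac{117}{5}}{3} = \left(- \frac{1}{3}\right) \left(- \frac{117}{5}\right) = \frac{39}{5} \approx 7.8$)
$R \left(- \frac{6138}{-5555}\right) = \frac{39 \left(- \frac{6138}{-5555}\right)}{5} = \frac{39 \left(\left(-6138\right) \left(- \frac{1}{5555}\right)\right)}{5} = \frac{39}{5} \cdot \frac{558}{505} = \frac{21762}{2525}$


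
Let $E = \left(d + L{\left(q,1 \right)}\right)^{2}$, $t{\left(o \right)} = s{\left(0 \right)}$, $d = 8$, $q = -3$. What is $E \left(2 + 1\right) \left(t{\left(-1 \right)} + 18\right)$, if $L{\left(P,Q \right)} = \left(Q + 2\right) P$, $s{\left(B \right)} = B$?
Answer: $54$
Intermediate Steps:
$L{\left(P,Q \right)} = P \left(2 + Q\right)$ ($L{\left(P,Q \right)} = \left(2 + Q\right) P = P \left(2 + Q\right)$)
$t{\left(o \right)} = 0$
$E = 1$ ($E = \left(8 - 3 \left(2 + 1\right)\right)^{2} = \left(8 - 9\right)^{2} = \left(-1\right)^{2} = 1$)
$E \left(2 + 1\right) \left(t{\left(-1 \right)} + 18\right) = 1 \left(2 + 1\right) \left(0 + 18\right) = 1 \cdot 3 \cdot 18 = 1 \cdot 54 = 54$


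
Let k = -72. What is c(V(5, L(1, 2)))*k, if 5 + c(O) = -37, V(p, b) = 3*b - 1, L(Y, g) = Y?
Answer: 3024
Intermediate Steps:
V(p, b) = -1 + 3*b
c(O) = -42 (c(O) = -5 - 37 = -42)
c(V(5, L(1, 2)))*k = -42*(-72) = 3024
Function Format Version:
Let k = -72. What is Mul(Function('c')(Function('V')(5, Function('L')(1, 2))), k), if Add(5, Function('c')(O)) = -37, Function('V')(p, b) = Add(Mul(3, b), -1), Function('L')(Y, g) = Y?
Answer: 3024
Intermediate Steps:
Function('V')(p, b) = Add(-1, Mul(3, b))
Function('c')(O) = -42 (Function('c')(O) = Add(-5, -37) = -42)
Mul(Function('c')(Function('V')(5, Function('L')(1, 2))), k) = Mul(-42, -72) = 3024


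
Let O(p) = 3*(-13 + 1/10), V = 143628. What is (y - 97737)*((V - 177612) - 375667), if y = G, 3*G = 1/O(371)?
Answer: 46484191509217/1161 ≈ 4.0038e+10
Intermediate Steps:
O(p) = -387/10 (O(p) = 3*(-13 + 1/10) = 3*(-129/10) = -387/10)
G = -10/1161 (G = 1/(3*(-387/10)) = (1/3)*(-10/387) = -10/1161 ≈ -0.0086133)
y = -10/1161 ≈ -0.0086133
(y - 97737)*((V - 177612) - 375667) = (-10/1161 - 97737)*((143628 - 177612) - 375667) = -113472667*(-33984 - 375667)/1161 = -113472667/1161*(-409651) = 46484191509217/1161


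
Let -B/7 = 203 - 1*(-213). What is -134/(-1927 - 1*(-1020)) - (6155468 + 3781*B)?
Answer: 4403307362/907 ≈ 4.8548e+6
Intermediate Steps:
B = -2912 (B = -7*(203 - 1*(-213)) = -7*(203 + 213) = -7*416 = -2912)
-134/(-1927 - 1*(-1020)) - (6155468 + 3781*B) = -134/(-1927 - 1*(-1020)) - 3781/(1/(1628 + 1*(-2912))) = -134/(-1927 + 1020) - 3781/(1/(1628 - 2912)) = -134/(-907) - 3781/(1/(-1284)) = -134*(-1/907) - 3781/(-1/1284) = 134/907 - 3781*(-1284) = 134/907 + 4854804 = 4403307362/907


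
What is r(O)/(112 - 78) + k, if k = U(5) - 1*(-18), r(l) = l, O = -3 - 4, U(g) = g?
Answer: 775/34 ≈ 22.794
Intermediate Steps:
O = -7
k = 23 (k = 5 - 1*(-18) = 5 + 18 = 23)
r(O)/(112 - 78) + k = -7/(112 - 78) + 23 = -7/34 + 23 = 775/34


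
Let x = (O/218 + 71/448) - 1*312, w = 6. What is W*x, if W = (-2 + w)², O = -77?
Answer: -15245093/3052 ≈ -4995.1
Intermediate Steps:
W = 16 (W = (-2 + 6)² = 4² = 16)
x = -15245093/48832 (x = (-77/218 + 71/448) - 1*312 = (-77*1/218 + 71*(1/448)) - 312 = (-77/218 + 71/448) - 312 = -9509/48832 - 312 = -15245093/48832 ≈ -312.19)
W*x = 16*(-15245093/48832) = -15245093/3052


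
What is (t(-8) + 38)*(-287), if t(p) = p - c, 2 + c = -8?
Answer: -11480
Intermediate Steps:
c = -10 (c = -2 - 8 = -10)
t(p) = 10 + p (t(p) = p - 1*(-10) = p + 10 = 10 + p)
(t(-8) + 38)*(-287) = ((10 - 8) + 38)*(-287) = (2 + 38)*(-287) = 40*(-287) = -11480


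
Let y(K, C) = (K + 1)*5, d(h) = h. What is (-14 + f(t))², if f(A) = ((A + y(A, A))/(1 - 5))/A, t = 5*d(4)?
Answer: 62001/256 ≈ 242.19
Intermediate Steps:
y(K, C) = 5 + 5*K (y(K, C) = (1 + K)*5 = 5 + 5*K)
t = 20 (t = 5*4 = 20)
f(A) = (-5/4 - 3*A/2)/A (f(A) = ((A + (5 + 5*A))/(1 - 5))/A = ((5 + 6*A)/(-4))/A = ((5 + 6*A)*(-¼))/A = (-5/4 - 3*A/2)/A)
(-14 + f(t))² = (-14 + (¼)*(-5 - 6*20)/20)² = (-14 + (¼)*(1/20)*(-5 - 120))² = (-14 + (¼)*(1/20)*(-125))² = (-14 - 25/16)² = (-249/16)² = 62001/256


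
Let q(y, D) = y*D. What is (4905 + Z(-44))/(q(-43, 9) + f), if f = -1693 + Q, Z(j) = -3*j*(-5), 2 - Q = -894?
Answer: -4245/1184 ≈ -3.5853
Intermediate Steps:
Q = 896 (Q = 2 - 1*(-894) = 2 + 894 = 896)
Z(j) = 15*j
f = -797 (f = -1693 + 896 = -797)
q(y, D) = D*y
(4905 + Z(-44))/(q(-43, 9) + f) = (4905 + 15*(-44))/(9*(-43) - 797) = (4905 - 660)/(-387 - 797) = 4245/(-1184) = 4245*(-1/1184) = -4245/1184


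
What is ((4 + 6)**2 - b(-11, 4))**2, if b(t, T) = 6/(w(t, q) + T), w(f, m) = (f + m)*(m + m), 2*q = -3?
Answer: 68690944/6889 ≈ 9971.1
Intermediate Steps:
q = -3/2 (q = (1/2)*(-3) = -3/2 ≈ -1.5000)
w(f, m) = 2*m*(f + m) (w(f, m) = (f + m)*(2*m) = 2*m*(f + m))
b(t, T) = 6/(9/2 + T - 3*t) (b(t, T) = 6/(2*(-3/2)*(t - 3/2) + T) = 6/(2*(-3/2)*(-3/2 + t) + T) = 6/((9/2 - 3*t) + T) = 6/(9/2 + T - 3*t))
((4 + 6)**2 - b(-11, 4))**2 = ((4 + 6)**2 - 12/(9 - 6*(-11) + 2*4))**2 = (10**2 - 12/(9 + 66 + 8))**2 = (100 - 12/83)**2 = (8288/83)**2 = 68690944/6889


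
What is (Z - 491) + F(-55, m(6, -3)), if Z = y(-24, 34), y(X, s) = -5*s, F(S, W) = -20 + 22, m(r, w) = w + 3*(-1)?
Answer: -659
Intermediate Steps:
m(r, w) = -3 + w (m(r, w) = w - 3 = -3 + w)
F(S, W) = 2
Z = -170 (Z = -5*34 = -170)
(Z - 491) + F(-55, m(6, -3)) = (-170 - 491) + 2 = -661 + 2 = -659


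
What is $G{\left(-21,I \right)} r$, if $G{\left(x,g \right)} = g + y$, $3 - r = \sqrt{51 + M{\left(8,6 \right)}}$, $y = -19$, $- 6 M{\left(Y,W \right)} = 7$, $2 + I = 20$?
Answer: $-3 + \frac{\sqrt{1794}}{6} \approx 4.0593$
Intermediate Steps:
$I = 18$ ($I = -2 + 20 = 18$)
$M{\left(Y,W \right)} = - \frac{7}{6}$ ($M{\left(Y,W \right)} = \left(- \frac{1}{6}\right) 7 = - \frac{7}{6}$)
$r = 3 - \frac{\sqrt{1794}}{6}$ ($r = 3 - \sqrt{51 - \frac{7}{6}} = 3 - \sqrt{\frac{299}{6}} = 3 - \frac{\sqrt{1794}}{6} \approx -4.0593$)
$G{\left(x,g \right)} = -19 + g$ ($G{\left(x,g \right)} = g - 19 = -19 + g$)
$G{\left(-21,I \right)} r = \left(-19 + 18\right) \left(3 - \frac{\sqrt{1794}}{6}\right) = - (3 - \frac{\sqrt{1794}}{6}) = -3 + \frac{\sqrt{1794}}{6}$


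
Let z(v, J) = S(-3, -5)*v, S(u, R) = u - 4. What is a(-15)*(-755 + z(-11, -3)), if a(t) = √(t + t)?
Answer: -678*I*√30 ≈ -3713.6*I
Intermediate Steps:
a(t) = √2*√t (a(t) = √(2*t) = √2*√t)
S(u, R) = -4 + u
z(v, J) = -7*v (z(v, J) = (-4 - 3)*v = -7*v)
a(-15)*(-755 + z(-11, -3)) = (√2*√(-15))*(-755 - 7*(-11)) = (√2*(I*√15))*(-755 + 77) = (I*√30)*(-678) = -678*I*√30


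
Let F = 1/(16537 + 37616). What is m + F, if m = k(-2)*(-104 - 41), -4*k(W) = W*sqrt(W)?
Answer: 1/54153 - 145*I*sqrt(2)/2 ≈ 1.8466e-5 - 102.53*I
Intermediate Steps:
k(W) = -W**(3/2)/4 (k(W) = -W*sqrt(W)/4 = -W**(3/2)/4)
F = 1/54153 ≈ 1.8466e-5
m = -145*I*sqrt(2)/2 (m = (-(-1)*I*sqrt(2)/2)*(-104 - 41) = -(-1)*I*sqrt(2)/2*(-145) = (I*sqrt(2)/2)*(-145) = -145*I*sqrt(2)/2 ≈ -102.53*I)
m + F = -145*I*sqrt(2)/2 + 1/54153 = 1/54153 - 145*I*sqrt(2)/2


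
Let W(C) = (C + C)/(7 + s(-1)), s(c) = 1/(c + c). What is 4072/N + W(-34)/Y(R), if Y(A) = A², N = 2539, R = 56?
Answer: 20707749/12938744 ≈ 1.6004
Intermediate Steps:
s(c) = 1/(2*c)
W(C) = 4*C/13 (W(C) = (C + C)/(7 + (½)/(-1)) = (2*C)/(7 + (½)*(-1)) = (2*C)/(7 - ½) = (2*C)/(13/2) = (2*C)*(2/13) = 4*C/13)
4072/N + W(-34)/Y(R) = 4072/2539 + ((4/13)*(-34))/(56²) = 4072*(1/2539) - 136/13/3136 = 4072/2539 - 136/13*1/3136 = 4072/2539 - 17/5096 = 20707749/12938744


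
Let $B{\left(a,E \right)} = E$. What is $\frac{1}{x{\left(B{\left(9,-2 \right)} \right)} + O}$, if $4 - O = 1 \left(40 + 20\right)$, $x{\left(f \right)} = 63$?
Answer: $\frac{1}{7} \approx 0.14286$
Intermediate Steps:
$O = -56$ ($O = 4 - 1 \left(40 + 20\right) = 4 - 1 \cdot 60 = 4 - 60 = -56$)
$\frac{1}{x{\left(B{\left(9,-2 \right)} \right)} + O} = \frac{1}{63 - 56} = \frac{1}{7}$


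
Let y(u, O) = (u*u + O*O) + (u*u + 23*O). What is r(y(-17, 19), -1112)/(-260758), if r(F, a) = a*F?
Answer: 765056/130379 ≈ 5.8679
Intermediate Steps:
y(u, O) = O² + 2*u² + 23*O (y(u, O) = (u² + O²) + (u² + 23*O) = (O² + u²) + (u² + 23*O) = O² + 2*u² + 23*O)
r(F, a) = F*a
r(y(-17, 19), -1112)/(-260758) = ((19² + 2*(-17)² + 23*19)*(-1112))/(-260758) = ((361 + 2*289 + 437)*(-1112))*(-1/260758) = ((361 + 578 + 437)*(-1112))*(-1/260758) = (1376*(-1112))*(-1/260758) = -1530112*(-1/260758) = 765056/130379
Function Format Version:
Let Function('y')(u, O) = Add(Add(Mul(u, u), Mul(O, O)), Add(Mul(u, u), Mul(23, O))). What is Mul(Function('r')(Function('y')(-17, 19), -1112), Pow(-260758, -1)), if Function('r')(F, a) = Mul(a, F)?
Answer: Rational(765056, 130379) ≈ 5.8679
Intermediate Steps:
Function('y')(u, O) = Add(Pow(O, 2), Mul(2, Pow(u, 2)), Mul(23, O)) (Function('y')(u, O) = Add(Add(Pow(u, 2), Pow(O, 2)), Add(Pow(u, 2), Mul(23, O))) = Add(Add(Pow(O, 2), Pow(u, 2)), Add(Pow(u, 2), Mul(23, O))) = Add(Pow(O, 2), Mul(2, Pow(u, 2)), Mul(23, O)))
Function('r')(F, a) = Mul(F, a)
Mul(Function('r')(Function('y')(-17, 19), -1112), Pow(-260758, -1)) = Mul(Mul(Add(Pow(19, 2), Mul(2, Pow(-17, 2)), Mul(23, 19)), -1112), Pow(-260758, -1)) = Mul(Mul(Add(361, Mul(2, 289), 437), -1112), Rational(-1, 260758)) = Mul(Mul(Add(361, 578, 437), -1112), Rational(-1, 260758)) = Mul(Mul(1376, -1112), Rational(-1, 260758)) = Mul(-1530112, Rational(-1, 260758)) = Rational(765056, 130379)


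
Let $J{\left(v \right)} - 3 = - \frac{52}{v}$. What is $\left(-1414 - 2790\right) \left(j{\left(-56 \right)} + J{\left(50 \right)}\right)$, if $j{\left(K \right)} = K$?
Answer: $\frac{5679604}{25} \approx 2.2718 \cdot 10^{5}$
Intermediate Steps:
$J{\left(v \right)} = 3 - \frac{52}{v}$
$\left(-1414 - 2790\right) \left(j{\left(-56 \right)} + J{\left(50 \right)}\right) = \left(-1414 - 2790\right) \left(-56 + \left(3 - \frac{52}{50}\right)\right) = - 4204 \left(-56 + \left(3 - \frac{26}{25}\right)\right) = - 4204 \left(-56 + \frac{49}{25}\right) = \left(-4204\right) \left(- \frac{1351}{25}\right) = \frac{5679604}{25}$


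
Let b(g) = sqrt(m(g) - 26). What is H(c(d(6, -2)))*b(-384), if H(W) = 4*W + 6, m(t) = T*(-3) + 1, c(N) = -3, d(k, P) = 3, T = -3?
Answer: -24*I ≈ -24.0*I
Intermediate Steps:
m(t) = 10 (m(t) = -3*(-3) + 1 = 9 + 1 = 10)
H(W) = 6 + 4*W
b(g) = 4*I (b(g) = sqrt(10 - 26) = sqrt(-16) = 4*I)
H(c(d(6, -2)))*b(-384) = (6 + 4*(-3))*(4*I) = (6 - 12)*(4*I) = -24*I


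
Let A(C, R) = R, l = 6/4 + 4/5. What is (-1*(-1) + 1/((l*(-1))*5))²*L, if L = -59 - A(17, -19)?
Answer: -17640/529 ≈ -33.346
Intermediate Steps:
l = 23/10 (l = 6*(¼) + 4*(⅕) = 3/2 + ⅘ = 23/10 ≈ 2.3000)
L = -40 (L = -59 - 1*(-19) = -59 + 19 = -40)
(-1*(-1) + 1/((l*(-1))*5))²*L = (-1*(-1) + 1/(((23/10)*(-1))*5))²*(-40) = (1 + 1/(-23/10*5))²*(-40) = (1 + 1/(-23/2))²*(-40) = (1 - 2/23)²*(-40) = (21/23)²*(-40) = (441/529)*(-40) = -17640/529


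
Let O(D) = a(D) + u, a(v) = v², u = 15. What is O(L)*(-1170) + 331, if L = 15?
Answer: -280469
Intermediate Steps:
O(D) = 15 + D² (O(D) = D² + 15 = 15 + D²)
O(L)*(-1170) + 331 = (15 + 15²)*(-1170) + 331 = (15 + 225)*(-1170) + 331 = 240*(-1170) + 331 = -280800 + 331 = -280469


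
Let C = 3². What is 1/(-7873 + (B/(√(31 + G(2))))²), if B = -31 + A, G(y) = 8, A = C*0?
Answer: -39/306086 ≈ -0.00012742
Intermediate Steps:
C = 9
A = 0 (A = 9*0 = 0)
B = -31 (B = -31 + 0 = -31)
1/(-7873 + (B/(√(31 + G(2))))²) = 1/(-7873 + (-31/√(31 + 8))²) = 1/(-7873 + (-31*√39/39)²) = 1/(-7873 + 961/39) = 1/(-306086/39) = -39/306086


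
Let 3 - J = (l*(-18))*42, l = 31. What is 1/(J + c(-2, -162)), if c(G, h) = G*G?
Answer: 1/23443 ≈ 4.2657e-5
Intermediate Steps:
c(G, h) = G**2
J = 23439 (J = 3 - 31*(-18)*42 = 3 - (-558)*42 = 3 - 1*(-23436) = 3 + 23436 = 23439)
1/(J + c(-2, -162)) = 1/(23439 + (-2)**2) = 1/(23439 + 4) = 1/23443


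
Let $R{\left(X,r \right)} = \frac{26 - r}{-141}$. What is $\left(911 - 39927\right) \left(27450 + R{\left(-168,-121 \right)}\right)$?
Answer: $- \frac{50334580616}{47} \approx -1.0709 \cdot 10^{9}$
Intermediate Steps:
$R{\left(X,r \right)} = - \frac{26}{141} + \frac{r}{141}$ ($R{\left(X,r \right)} = \left(26 - r\right) \left(- \frac{1}{141}\right) = - \frac{26}{141} + \frac{r}{141}$)
$\left(911 - 39927\right) \left(27450 + R{\left(-168,-121 \right)}\right) = \left(911 - 39927\right) \left(27450 + \left(- \frac{26}{141} + \frac{1}{141} \left(-121\right)\right)\right) = - 39016 \left(27450 - \frac{49}{47}\right) = \left(-39016\right) \frac{1290101}{47} = - \frac{50334580616}{47}$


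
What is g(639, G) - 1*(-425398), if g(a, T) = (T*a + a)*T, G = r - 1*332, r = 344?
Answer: 525082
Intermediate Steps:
G = 12 (G = 344 - 1*332 = 344 - 332 = 12)
g(a, T) = T*(a + T*a) (g(a, T) = (a + T*a)*T = T*(a + T*a))
g(639, G) - 1*(-425398) = 12*639*(1 + 12) - 1*(-425398) = 12*639*13 + 425398 = 99684 + 425398 = 525082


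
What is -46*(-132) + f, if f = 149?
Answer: 6221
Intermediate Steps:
-46*(-132) + f = -46*(-132) + 149 = 6072 + 149 = 6221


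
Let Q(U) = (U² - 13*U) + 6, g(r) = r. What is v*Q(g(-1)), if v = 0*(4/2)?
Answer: 0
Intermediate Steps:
Q(U) = 6 + U² - 13*U
v = 0 (v = 0*(4*(½)) = 0*2 = 0)
v*Q(g(-1)) = 0*(6 + (-1)² - 13*(-1)) = 0*(6 + 1 + 13) = 0*20 = 0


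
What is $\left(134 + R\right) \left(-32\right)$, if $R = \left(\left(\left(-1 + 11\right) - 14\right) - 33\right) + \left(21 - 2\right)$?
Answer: $-3712$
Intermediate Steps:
$R = -18$ ($R = \left(\left(10 - 14\right) - 33\right) + \left(21 - 2\right) = \left(-4 - 33\right) + 19 = -37 + 19 = -18$)
$\left(134 + R\right) \left(-32\right) = \left(134 - 18\right) \left(-32\right) = 116 \left(-32\right) = -3712$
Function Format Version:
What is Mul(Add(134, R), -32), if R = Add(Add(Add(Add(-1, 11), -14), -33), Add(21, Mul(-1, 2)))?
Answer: -3712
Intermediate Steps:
R = -18 (R = Add(Add(Add(10, -14), -33), Add(21, -2)) = Add(Add(-4, -33), 19) = Add(-37, 19) = -18)
Mul(Add(134, R), -32) = Mul(Add(134, -18), -32) = Mul(116, -32) = -3712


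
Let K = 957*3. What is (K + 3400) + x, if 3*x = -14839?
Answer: 3974/3 ≈ 1324.7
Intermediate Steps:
x = -14839/3 (x = (⅓)*(-14839) = -14839/3 ≈ -4946.3)
K = 2871
(K + 3400) + x = (2871 + 3400) - 14839/3 = 6271 - 14839/3 = 3974/3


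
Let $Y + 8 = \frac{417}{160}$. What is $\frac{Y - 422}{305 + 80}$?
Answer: $- \frac{9769}{8800} \approx -1.1101$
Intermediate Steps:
$Y = - \frac{863}{160}$ ($Y = -8 + \frac{417}{160} = - \frac{863}{160} \approx -5.3938$)
$\frac{Y - 422}{305 + 80} = \frac{- \frac{863}{160} - 422}{305 + 80} = - \frac{68383}{160 \cdot 385} = \left(- \frac{68383}{160}\right) \frac{1}{385} = - \frac{9769}{8800}$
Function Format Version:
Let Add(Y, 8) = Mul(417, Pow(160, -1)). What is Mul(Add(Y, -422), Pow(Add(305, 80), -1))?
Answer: Rational(-9769, 8800) ≈ -1.1101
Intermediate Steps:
Y = Rational(-863, 160) (Y = Add(-8, Mul(417, Pow(160, -1))) = Add(-8, Mul(417, Rational(1, 160))) = Add(-8, Rational(417, 160)) = Rational(-863, 160) ≈ -5.3938)
Mul(Add(Y, -422), Pow(Add(305, 80), -1)) = Mul(Add(Rational(-863, 160), -422), Pow(Add(305, 80), -1)) = Mul(Rational(-68383, 160), Pow(385, -1)) = Mul(Rational(-68383, 160), Rational(1, 385)) = Rational(-9769, 8800)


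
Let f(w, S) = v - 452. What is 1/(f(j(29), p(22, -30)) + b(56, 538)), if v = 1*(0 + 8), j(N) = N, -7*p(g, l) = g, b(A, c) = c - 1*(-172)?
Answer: 1/266 ≈ 0.0037594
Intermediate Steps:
b(A, c) = 172 + c (b(A, c) = c + 172 = 172 + c)
p(g, l) = -g/7
v = 8 (v = 1*8 = 8)
f(w, S) = -444 (f(w, S) = 8 - 452 = -444)
1/(f(j(29), p(22, -30)) + b(56, 538)) = 1/(-444 + (172 + 538)) = 1/(-444 + 710) = 1/266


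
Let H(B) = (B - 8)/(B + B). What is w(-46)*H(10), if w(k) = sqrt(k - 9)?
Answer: I*sqrt(55)/10 ≈ 0.74162*I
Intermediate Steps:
w(k) = sqrt(-9 + k)
H(B) = (-8 + B)/(2*B) (H(B) = (-8 + B)/((2*B)) = (-8 + B)*(1/(2*B)) = (-8 + B)/(2*B))
w(-46)*H(10) = sqrt(-9 - 46)*((1/2)*(-8 + 10)/10) = sqrt(-55)*((1/2)*(1/10)*2) = (I*sqrt(55))*(1/10) = I*sqrt(55)/10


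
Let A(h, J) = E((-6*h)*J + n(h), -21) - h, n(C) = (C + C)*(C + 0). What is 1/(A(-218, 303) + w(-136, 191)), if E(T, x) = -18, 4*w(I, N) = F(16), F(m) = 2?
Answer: 2/401 ≈ 0.0049875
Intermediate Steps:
n(C) = 2*C² (n(C) = (2*C)*C = 2*C²)
w(I, N) = ½ (w(I, N) = (¼)*2 = ½)
A(h, J) = -18 - h
1/(A(-218, 303) + w(-136, 191)) = 1/((-18 - 1*(-218)) + ½) = 1/((-18 + 218) + ½) = 1/(200 + ½) = 1/(401/2) = 2/401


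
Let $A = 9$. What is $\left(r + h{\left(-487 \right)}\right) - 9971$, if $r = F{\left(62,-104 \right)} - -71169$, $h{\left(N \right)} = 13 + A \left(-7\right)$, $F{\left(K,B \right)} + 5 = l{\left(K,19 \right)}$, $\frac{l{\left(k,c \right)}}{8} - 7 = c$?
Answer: $61351$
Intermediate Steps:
$l{\left(k,c \right)} = 56 + 8 c$
$F{\left(K,B \right)} = 203$ ($F{\left(K,B \right)} = -5 + \left(56 + 8 \cdot 19\right) = -5 + \left(56 + 152\right) = -5 + 208 = 203$)
$h{\left(N \right)} = -50$ ($h{\left(N \right)} = 13 + 9 \left(-7\right) = 13 - 63 = -50$)
$r = 71372$ ($r = 203 - -71169 = 203 + 71169 = 71372$)
$\left(r + h{\left(-487 \right)}\right) - 9971 = \left(71372 - 50\right) - 9971 = 71322 - 9971 = 61351$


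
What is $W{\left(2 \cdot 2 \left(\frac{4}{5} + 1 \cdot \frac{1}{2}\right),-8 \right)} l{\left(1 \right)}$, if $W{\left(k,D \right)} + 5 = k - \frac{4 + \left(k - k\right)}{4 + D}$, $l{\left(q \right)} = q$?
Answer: $\frac{6}{5} \approx 1.2$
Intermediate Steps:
$W{\left(k,D \right)} = -5 + k - \frac{4}{4 + D}$ ($W{\left(k,D \right)} = -5 + \left(k - \frac{4 + \left(k - k\right)}{4 + D}\right) = -5 + \left(k - \frac{4 + 0}{4 + D}\right) = -5 + \left(k - \frac{4}{4 + D}\right) = -5 + k - \frac{4}{4 + D}$)
$W{\left(2 \cdot 2 \left(\frac{4}{5} + 1 \cdot \frac{1}{2}\right),-8 \right)} l{\left(1 \right)} = \frac{-24 - -40 + 4 \cdot 2 \cdot 2 \left(\frac{4}{5} + 1 \cdot \frac{1}{2}\right) - 8 \cdot 2 \cdot 2 \left(\frac{4}{5} + 1 \cdot \frac{1}{2}\right)}{4 - 8} \cdot 1 = \frac{-24 + 40 + 4 \cdot 4 \left(4 \cdot \frac{1}{5} + 1 \cdot \frac{1}{2}\right) - 8 \cdot 4 \left(4 \cdot \frac{1}{5} + 1 \cdot \frac{1}{2}\right)}{-4} \cdot 1 = - \frac{-24 + 40 + 4 \cdot 4 \left(\frac{4}{5} + \frac{1}{2}\right) - 8 \cdot 4 \left(\frac{4}{5} + \frac{1}{2}\right)}{4} \cdot 1 = - \frac{-24 + 40 + 4 \cdot 4 \cdot \frac{13}{10} - 8 \cdot 4 \cdot \frac{13}{10}}{4} \cdot 1 = - \frac{-24 + 40 + 4 \cdot \frac{26}{5} - \frac{208}{5}}{4} \cdot 1 = - \frac{-24 + 40 + \frac{104}{5} - \frac{208}{5}}{4} \cdot 1 = \left(- \frac{1}{4}\right) \left(- \frac{24}{5}\right) 1 = \frac{6}{5} \cdot 1 = \frac{6}{5}$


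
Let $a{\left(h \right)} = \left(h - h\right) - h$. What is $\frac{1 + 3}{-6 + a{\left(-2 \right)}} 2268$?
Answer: $-2268$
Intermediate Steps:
$a{\left(h \right)} = - h$ ($a{\left(h \right)} = 0 - h = - h$)
$\frac{1 + 3}{-6 + a{\left(-2 \right)}} 2268 = \frac{1 + 3}{-6 - -2} \cdot 2268 = \frac{4}{-6 + 2} \cdot 2268 = \frac{4}{-4} \cdot 2268 = 4 \left(- \frac{1}{4}\right) 2268 = \left(-1\right) 2268 = -2268$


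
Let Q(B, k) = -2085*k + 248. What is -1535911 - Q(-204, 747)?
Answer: 21336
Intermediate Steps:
Q(B, k) = 248 - 2085*k
-1535911 - Q(-204, 747) = -1535911 - (248 - 2085*747) = -1535911 - (248 - 1557495) = -1535911 - 1*(-1557247) = -1535911 + 1557247 = 21336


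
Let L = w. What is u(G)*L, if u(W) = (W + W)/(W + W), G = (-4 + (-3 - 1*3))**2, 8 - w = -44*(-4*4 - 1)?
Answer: -740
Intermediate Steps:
w = -740 (w = 8 - (-44)*(-4*4 - 1) = 8 - (-44)*(-16 - 1) = 8 - (-44)*(-17) = 8 - 1*748 = 8 - 748 = -740)
G = 100 (G = (-4 + (-3 - 3))**2 = (-4 - 6)**2 = (-10)**2 = 100)
L = -740
u(W) = 1 (u(W) = (2*W)/((2*W)) = (2*W)*(1/(2*W)) = 1)
u(G)*L = 1*(-740) = -740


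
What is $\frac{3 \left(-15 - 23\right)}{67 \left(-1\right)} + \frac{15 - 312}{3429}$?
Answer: $\frac{13741}{8509} \approx 1.6149$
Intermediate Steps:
$\frac{3 \left(-15 - 23\right)}{67 \left(-1\right)} + \frac{15 - 312}{3429} = \frac{3 \left(-38\right)}{-67} + \left(15 - 312\right) \frac{1}{3429} = \left(-114\right) \left(- \frac{1}{67}\right) - \frac{11}{127} = \frac{114}{67} - \frac{11}{127} = \frac{13741}{8509}$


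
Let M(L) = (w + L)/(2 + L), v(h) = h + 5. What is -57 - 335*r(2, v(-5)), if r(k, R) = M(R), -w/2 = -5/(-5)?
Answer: 278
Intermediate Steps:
w = -2 (w = -(-10)/(-5) = -(-10)*(-1)/5 = -2*1 = -2)
v(h) = 5 + h
M(L) = (-2 + L)/(2 + L)
r(k, R) = (-2 + R)/(2 + R)
-57 - 335*r(2, v(-5)) = -57 - 335*(-2 + (5 - 5))/(2 + (5 - 5)) = -57 - 335*(-2 + 0)/(2 + 0) = -57 - 335*(-2)/2 = -57 - 335*(-1) = -57 + 335 = 278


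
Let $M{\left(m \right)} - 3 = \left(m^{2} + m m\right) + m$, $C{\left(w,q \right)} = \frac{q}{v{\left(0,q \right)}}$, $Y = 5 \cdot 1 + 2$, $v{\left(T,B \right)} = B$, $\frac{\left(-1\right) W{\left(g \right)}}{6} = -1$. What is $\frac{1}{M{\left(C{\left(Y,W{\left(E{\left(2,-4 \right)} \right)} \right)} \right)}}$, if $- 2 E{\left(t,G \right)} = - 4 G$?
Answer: $\frac{1}{6} \approx 0.16667$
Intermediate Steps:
$E{\left(t,G \right)} = 2 G$ ($E{\left(t,G \right)} = - \frac{\left(-4\right) G}{2} = 2 G$)
$W{\left(g \right)} = 6$ ($W{\left(g \right)} = \left(-6\right) \left(-1\right) = 6$)
$Y = 7$ ($Y = 5 + 2 = 7$)
$C{\left(w,q \right)} = 1$ ($C{\left(w,q \right)} = \frac{q}{q} = 1$)
$M{\left(m \right)} = 3 + m + 2 m^{2}$ ($M{\left(m \right)} = 3 + \left(\left(m^{2} + m m\right) + m\right) = 3 + \left(\left(m^{2} + m^{2}\right) + m\right) = 3 + \left(2 m^{2} + m\right) = 3 + \left(m + 2 m^{2}\right) = 3 + m + 2 m^{2}$)
$\frac{1}{M{\left(C{\left(Y,W{\left(E{\left(2,-4 \right)} \right)} \right)} \right)}} = \frac{1}{3 + 1 + 2 \cdot 1^{2}} = \frac{1}{3 + 1 + 2 \cdot 1} = \frac{1}{3 + 1 + 2} = \frac{1}{6}$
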